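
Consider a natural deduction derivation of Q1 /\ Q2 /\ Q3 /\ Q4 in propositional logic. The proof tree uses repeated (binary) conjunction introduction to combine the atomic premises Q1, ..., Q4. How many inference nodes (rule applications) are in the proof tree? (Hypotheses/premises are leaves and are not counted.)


The target conjunction has 4 conjuncts, i.e. 3 binary /\ connectives.
Each conjunction-intro joins two pieces, so 4 atoms require 4-1 = 3 applications.
Total inference nodes = 3

3


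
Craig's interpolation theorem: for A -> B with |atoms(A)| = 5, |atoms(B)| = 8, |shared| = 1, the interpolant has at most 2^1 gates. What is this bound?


Shared atoms = 1
Craig interpolant size bound = 2^1
= 2

2


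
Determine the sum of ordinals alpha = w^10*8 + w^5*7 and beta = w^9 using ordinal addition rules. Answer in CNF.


Ordinal addition (w^10*8 + w^5*7) + w^9:
alpha's leading term has exponent 10 > beta's exponent 9, so it survives.
alpha's tail term has exponent 5 < beta's exponent 9, so it is absorbed by beta.
In ordinal addition, any term followed by a strictly larger-exponent term is absorbed.
Result = w^10*8 + w^9

w^10*8 + w^9


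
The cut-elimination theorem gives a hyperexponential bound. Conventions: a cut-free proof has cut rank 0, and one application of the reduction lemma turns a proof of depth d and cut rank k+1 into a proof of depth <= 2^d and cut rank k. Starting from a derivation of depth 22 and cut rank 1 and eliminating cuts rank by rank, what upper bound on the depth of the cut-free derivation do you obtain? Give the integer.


Each rank reduction sends depth d to at most 2^d; cut rank r needs r reductions.
2_0(22) = 22
2_1(22) = 2^22 = 4194304
Cut-free depth bound = 4194304

4194304


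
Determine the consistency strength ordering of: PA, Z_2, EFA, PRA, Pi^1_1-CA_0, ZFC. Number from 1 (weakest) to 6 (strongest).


Ordering by consistency strength:
1. EFA
2. PRA
3. PA
4. Pi^1_1-CA_0
5. Z_2
6. ZFC


PA=3, Z_2=5, EFA=1, PRA=2, Pi^1_1-CA_0=4, ZFC=6


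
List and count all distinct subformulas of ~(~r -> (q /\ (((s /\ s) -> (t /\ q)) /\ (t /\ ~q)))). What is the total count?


Formula: ~(~r -> (q /\ (((s /\ s) -> (t /\ q)) /\ (t /\ ~q))))
Subformulas found:
  1. q
  2. s
  3. r
  4. t
  5. ~q
  6. ~r
  7. (s /\ s)
  8. (t /\ q)
  9. (t /\ ~q)
  10. ((s /\ s) -> (t /\ q))
  11. (((s /\ s) -> (t /\ q)) /\ (t /\ ~q))
  12. (q /\ (((s /\ s) -> (t /\ q)) /\ (t /\ ~q)))
  13. (~r -> (q /\ (((s /\ s) -> (t /\ q)) /\ (t /\ ~q))))
  14. ~(~r -> (q /\ (((s /\ s) -> (t /\ q)) /\ (t /\ ~q))))
Total distinct subformulas = 14

14


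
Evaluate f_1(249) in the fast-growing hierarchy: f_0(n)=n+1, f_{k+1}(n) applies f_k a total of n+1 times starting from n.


f_1(249) = f_0^250(249)
f_0 adds 1 each time, applied 250 times.
f_1(249) = 249 + 250 = 499

499


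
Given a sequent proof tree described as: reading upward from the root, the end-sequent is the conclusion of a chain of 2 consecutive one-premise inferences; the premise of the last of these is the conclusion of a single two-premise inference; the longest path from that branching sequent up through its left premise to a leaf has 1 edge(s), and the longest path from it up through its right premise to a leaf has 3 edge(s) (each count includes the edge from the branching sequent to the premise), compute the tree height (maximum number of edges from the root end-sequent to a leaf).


Longest path through the left premise: 1 edges (measured from the branching sequent)
Longest path through the right premise: 3 edges
Height of the subtree rooted at the branching sequent: max(1, 3) = 3
The branching sequent sits 2 edges above the root (the chain of one-premise inferences), so height = 3 + 2 = 5

5


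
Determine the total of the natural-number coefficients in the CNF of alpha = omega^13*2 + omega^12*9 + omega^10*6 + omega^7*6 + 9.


CNF: omega^13*2 + omega^12*9 + omega^10*6 + omega^7*6 + 9
Coefficients: 2 + 9 + 6 + 6 + 9 = 32

32


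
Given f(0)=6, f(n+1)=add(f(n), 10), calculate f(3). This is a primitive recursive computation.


f(0) = 6
f(1) = add(f(0), 10) = add(6, 10) = 16
f(2) = add(f(1), 10) = add(16, 10) = 26
f(3) = add(f(2), 10) = add(26, 10) = 36


36


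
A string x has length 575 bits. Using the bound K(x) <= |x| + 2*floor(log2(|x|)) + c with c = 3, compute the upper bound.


floor(log2(575)) = 9
2 * 9 = 18
K(x) <= 575 + 18 + 3 = 596

596


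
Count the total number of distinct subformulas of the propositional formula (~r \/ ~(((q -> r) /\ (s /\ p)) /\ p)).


Formula: (~r \/ ~(((q -> r) /\ (s /\ p)) /\ p))
Subformulas found:
  1. q
  2. s
  3. r
  4. p
  5. ~r
  6. (s /\ p)
  7. (q -> r)
  8. ((q -> r) /\ (s /\ p))
  9. (((q -> r) /\ (s /\ p)) /\ p)
  10. ~(((q -> r) /\ (s /\ p)) /\ p)
  11. (~r \/ ~(((q -> r) /\ (s /\ p)) /\ p))
Total distinct subformulas = 11

11


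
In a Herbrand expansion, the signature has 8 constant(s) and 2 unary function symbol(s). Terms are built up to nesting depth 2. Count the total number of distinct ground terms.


Herbrand terms by depth:
Depth 0: 8 constants
Depth 1: 16 new terms (running total: 24)
Depth 2: 32 new terms (running total: 56)
Total distinct ground terms = 56

56


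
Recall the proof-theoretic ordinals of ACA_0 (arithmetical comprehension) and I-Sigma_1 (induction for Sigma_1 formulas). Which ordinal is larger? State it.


Proof-theoretic ordinal of ACA_0 (arithmetical comprehension): epsilon_0
Proof-theoretic ordinal of I-Sigma_1 (induction for Sigma_1 formulas): omega^omega
Comparing: omega^omega < epsilon_0.
The larger ordinal is epsilon_0 (from ACA_0 (arithmetical comprehension)).

epsilon_0


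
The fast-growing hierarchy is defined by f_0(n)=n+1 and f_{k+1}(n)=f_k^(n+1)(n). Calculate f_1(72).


f_1(72) = f_0^73(72)
f_0 adds 1 each time, applied 73 times.
f_1(72) = 72 + 73 = 145

145


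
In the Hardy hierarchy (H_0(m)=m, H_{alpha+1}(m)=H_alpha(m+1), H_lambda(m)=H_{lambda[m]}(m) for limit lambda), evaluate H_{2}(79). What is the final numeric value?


H_2(79):
For finite ordinals k, H_k(n) = n + k (each successor step adds 1).
H_2(79) = 79 + 2 = 81

81


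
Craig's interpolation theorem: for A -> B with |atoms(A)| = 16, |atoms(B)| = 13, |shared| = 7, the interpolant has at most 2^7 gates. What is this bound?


Shared atoms = 7
Craig interpolant size bound = 2^7
= 128

128


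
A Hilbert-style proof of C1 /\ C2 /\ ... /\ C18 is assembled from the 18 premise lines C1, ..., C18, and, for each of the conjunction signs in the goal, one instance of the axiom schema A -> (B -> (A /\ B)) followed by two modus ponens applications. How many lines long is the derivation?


Conjoining 18 premises:
- 18 premise lines
- the goal has 17 conjunction signs; each costs 1 axiom instance + 2 MP = 3 lines: 3 * 17 = 51
Total = 18 + 51 = 69 lines.

69


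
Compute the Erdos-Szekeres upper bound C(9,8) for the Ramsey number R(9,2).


R(9,2) <= C(9+2-2, 9-1) = C(9, 8)
C(9, 8) = 9! / (8! * 1!)
= 9

9


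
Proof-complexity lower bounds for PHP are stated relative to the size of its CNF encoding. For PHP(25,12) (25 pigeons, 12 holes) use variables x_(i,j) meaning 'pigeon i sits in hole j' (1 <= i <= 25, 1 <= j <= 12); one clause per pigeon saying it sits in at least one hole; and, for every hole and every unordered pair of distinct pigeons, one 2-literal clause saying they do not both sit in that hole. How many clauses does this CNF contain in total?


PHP(25,12): 25 pigeons, 12 holes, 25*12 = 300 variables.
- pigeon clauses: one per pigeon -> 25 clauses
- hole clauses: 12 holes * C(25,2) = 12 * 300 -> 3600 clauses
Total clauses = 25 + 3600 = 3625

3625


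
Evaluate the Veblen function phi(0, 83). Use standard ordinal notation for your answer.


phi(0, 83):
phi(0, beta) = omega^beta by definition.
phi(0, 83) = omega^83

omega^83


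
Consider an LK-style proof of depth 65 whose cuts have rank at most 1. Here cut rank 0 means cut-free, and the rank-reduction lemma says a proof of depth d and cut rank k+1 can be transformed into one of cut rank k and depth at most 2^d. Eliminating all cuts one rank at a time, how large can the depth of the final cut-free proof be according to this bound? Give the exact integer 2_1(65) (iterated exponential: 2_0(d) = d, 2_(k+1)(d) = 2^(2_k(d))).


Each rank reduction sends depth d to at most 2^d; cut rank r needs r reductions.
2_0(65) = 65
2_1(65) = 2^65 = 36893488147419103232
Cut-free depth bound = 36893488147419103232

36893488147419103232


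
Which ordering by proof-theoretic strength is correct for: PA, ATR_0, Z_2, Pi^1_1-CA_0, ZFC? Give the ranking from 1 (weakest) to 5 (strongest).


Ordering by consistency strength:
1. PA
2. ATR_0
3. Pi^1_1-CA_0
4. Z_2
5. ZFC


PA=1, ATR_0=2, Z_2=4, Pi^1_1-CA_0=3, ZFC=5


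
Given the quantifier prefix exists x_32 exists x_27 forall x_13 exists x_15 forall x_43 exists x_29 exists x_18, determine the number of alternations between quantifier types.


Walk the prefix and count type changes:
  position 1: exists -> exists
  position 2: exists -> forall <-- alternation
  position 3: forall -> exists <-- alternation
  position 4: exists -> forall <-- alternation
  position 5: forall -> exists <-- alternation
  position 6: exists -> exists
Total alternations = 4

4


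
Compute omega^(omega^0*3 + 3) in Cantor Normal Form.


omega^(omega^0*3 + 3):
omega^0 = 1, so the exponent is 3 + 3 = 6 (finite ordinal addition).
Result = omega^6, already a single CNF term.

omega^6


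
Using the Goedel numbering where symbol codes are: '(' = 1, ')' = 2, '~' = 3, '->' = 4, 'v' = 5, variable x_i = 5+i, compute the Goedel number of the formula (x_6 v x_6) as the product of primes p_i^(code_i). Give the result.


Formula: (x_6 v x_6)
Symbol codes: [1, 11, 5, 11, 2]
Primes: [2, 3, 5, 7, 11]
p_1^1 = 2^1 = 2
p_2^11 = 3^11 = 177147
p_3^5 = 5^5 = 3125
p_4^11 = 7^11 = 1977326743
p_5^2 = 11^2 = 121
Product = 264897359785054631250

264897359785054631250


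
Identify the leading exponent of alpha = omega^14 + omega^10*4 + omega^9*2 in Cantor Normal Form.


CNF: omega^14 + omega^10*4 + omega^9*2
The leading term is omega^14, which has exponent 14.

14


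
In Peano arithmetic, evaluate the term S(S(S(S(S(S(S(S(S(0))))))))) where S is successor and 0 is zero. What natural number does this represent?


Counting successors applied to 0:
9 applications of S to 0 = 9

9


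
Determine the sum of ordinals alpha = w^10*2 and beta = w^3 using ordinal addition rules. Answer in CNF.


Ordinal addition w^10*2 + w^3:
Leading exponent of alpha (10) > leading exponent of beta (3).
Since alpha's term has higher exponent than beta's leading term,
the sum is simply alpha followed by beta.
Result = w^10*2 + w^3

w^10*2 + w^3


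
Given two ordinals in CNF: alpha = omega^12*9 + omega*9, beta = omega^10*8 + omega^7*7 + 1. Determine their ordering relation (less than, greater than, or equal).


Compare term by term from highest exponent:
alpha = omega^12*9 + omega*9
beta = omega^10*8 + omega^7*7 + 1
Term 1: alpha has omega^12*9, beta has omega^10*8
Term 2: alpha has omega^1*9, beta has omega^7*7
Term 3: alpha has omega^0*0, beta has omega^0*1
Result: alpha > beta

alpha > beta


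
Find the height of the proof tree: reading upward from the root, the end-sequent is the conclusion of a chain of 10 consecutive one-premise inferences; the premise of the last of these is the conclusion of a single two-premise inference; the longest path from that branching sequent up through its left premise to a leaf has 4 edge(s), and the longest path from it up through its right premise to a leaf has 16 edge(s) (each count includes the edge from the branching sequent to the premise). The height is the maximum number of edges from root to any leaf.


Longest path through the left premise: 4 edges (measured from the branching sequent)
Longest path through the right premise: 16 edges
Height of the subtree rooted at the branching sequent: max(4, 16) = 16
The branching sequent sits 10 edges above the root (the chain of one-premise inferences), so height = 16 + 10 = 26

26


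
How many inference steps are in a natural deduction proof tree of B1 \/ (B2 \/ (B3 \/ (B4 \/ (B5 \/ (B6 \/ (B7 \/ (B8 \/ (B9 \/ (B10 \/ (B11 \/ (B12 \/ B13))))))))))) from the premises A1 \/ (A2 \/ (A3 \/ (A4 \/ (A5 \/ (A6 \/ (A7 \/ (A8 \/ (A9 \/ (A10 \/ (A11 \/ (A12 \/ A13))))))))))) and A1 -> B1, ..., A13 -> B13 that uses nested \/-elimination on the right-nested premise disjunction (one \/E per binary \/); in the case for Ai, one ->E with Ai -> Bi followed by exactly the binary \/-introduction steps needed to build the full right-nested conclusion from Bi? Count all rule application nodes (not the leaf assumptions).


Constructive dilemma with 13 branches, all disjunctions right-nested:
- \/E: the premise has 12 binary \/, each eliminated once: 12 nodes.
- ->E: one per case (Ai with Ai -> Bi gives Bi): 13 nodes.
- \/I: in case i < n, Bi needs 1 step to form Bi \/ (B(i+1) \/ ...) and then i-1 steps to prepend B(i-1), ..., B1, i.e. i steps; in case i = n, B13 needs 12 prepend steps.
  \/I total = (1 + 2 + ... + 12) + 12 = 78 + 12 = 90 nodes.
Total = 12 + 13 + 90 = 115

115


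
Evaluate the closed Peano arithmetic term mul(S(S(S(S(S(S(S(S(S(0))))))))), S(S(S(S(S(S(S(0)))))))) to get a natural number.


mul(S^9(0), S^7(0)):
S^9(0) = 9
S^7(0) = 7
9 * 7 = 63

63


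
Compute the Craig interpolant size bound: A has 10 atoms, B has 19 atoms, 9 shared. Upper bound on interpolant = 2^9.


Shared atoms = 9
Craig interpolant size bound = 2^9
= 512

512


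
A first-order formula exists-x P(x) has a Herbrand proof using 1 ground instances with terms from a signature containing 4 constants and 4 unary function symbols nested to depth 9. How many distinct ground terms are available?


Herbrand terms by depth:
Depth 0: 4 constants
Depth 1: 16 new terms (running total: 20)
Depth 2: 64 new terms (running total: 84)
Depth 3: 256 new terms (running total: 340)
Depth 4: 1024 new terms (running total: 1364)
Depth 5: 4096 new terms (running total: 5460)
Depth 6: 16384 new terms (running total: 21844)
Depth 7: 65536 new terms (running total: 87380)
Depth 8: 262144 new terms (running total: 349524)
Depth 9: 1048576 new terms (running total: 1398100)
Total distinct ground terms = 1398100

1398100


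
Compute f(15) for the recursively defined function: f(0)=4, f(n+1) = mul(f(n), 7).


f(0) = 4
f(1) = mul(f(0), 7) = mul(4, 7) = 28
f(2) = mul(f(1), 7) = mul(28, 7) = 196
f(3) = mul(f(2), 7) = mul(196, 7) = 1372
f(4) = mul(f(3), 7) = mul(1372, 7) = 9604
f(5) = mul(f(4), 7) = mul(9604, 7) = 67228
f(6) = mul(f(5), 7) = mul(67228, 7) = 470596
f(7) = mul(f(6), 7) = mul(470596, 7) = 3294172
f(8) = mul(f(7), 7) = mul(3294172, 7) = 23059204
f(9) = mul(f(8), 7) = mul(23059204, 7) = 161414428
f(10) = mul(f(9), 7) = mul(161414428, 7) = 1129900996
f(11) = mul(f(10), 7) = mul(1129900996, 7) = 7909306972
f(12) = mul(f(11), 7) = mul(7909306972, 7) = 55365148804
f(13) = mul(f(12), 7) = mul(55365148804, 7) = 387556041628
f(14) = mul(f(13), 7) = mul(387556041628, 7) = 2712892291396
f(15) = mul(f(14), 7) = mul(2712892291396, 7) = 18990246039772


18990246039772


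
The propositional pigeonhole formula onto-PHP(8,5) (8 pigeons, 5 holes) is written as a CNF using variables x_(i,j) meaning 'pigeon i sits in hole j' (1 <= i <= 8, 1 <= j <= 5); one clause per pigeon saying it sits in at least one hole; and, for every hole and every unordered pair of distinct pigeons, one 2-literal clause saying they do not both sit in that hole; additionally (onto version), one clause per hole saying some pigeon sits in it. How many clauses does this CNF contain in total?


onto-PHP(8,5): 8 pigeons, 5 holes, 8*5 = 40 variables.
- pigeon clauses: one per pigeon -> 8 clauses
- hole clauses: 5 holes * C(8,2) = 5 * 28 -> 140 clauses
- onto clauses: one per hole -> 5 clauses
Total clauses = 8 + 140 + 5 = 153

153


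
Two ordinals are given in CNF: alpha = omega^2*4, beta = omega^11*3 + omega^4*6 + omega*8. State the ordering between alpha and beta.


Compare term by term from highest exponent:
alpha = omega^2*4
beta = omega^11*3 + omega^4*6 + omega*8
Term 1: alpha has omega^2*4, beta has omega^11*3
Term 2: alpha has omega^0*0, beta has omega^4*6
Term 3: alpha has omega^0*0, beta has omega^1*8
Result: alpha < beta

alpha < beta


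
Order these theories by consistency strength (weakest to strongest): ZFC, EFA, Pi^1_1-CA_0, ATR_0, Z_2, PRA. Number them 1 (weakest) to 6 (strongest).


Ordering by consistency strength:
1. EFA
2. PRA
3. ATR_0
4. Pi^1_1-CA_0
5. Z_2
6. ZFC


ZFC=6, EFA=1, Pi^1_1-CA_0=4, ATR_0=3, Z_2=5, PRA=2


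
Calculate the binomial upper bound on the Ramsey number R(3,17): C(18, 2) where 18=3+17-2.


R(3,17) <= C(3+17-2, 3-1) = C(18, 2)
C(18, 2) = 18! / (2! * 16!)
= 153

153


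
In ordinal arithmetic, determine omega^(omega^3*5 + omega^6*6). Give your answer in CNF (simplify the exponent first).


omega^(omega^3*5 + omega^6*6):
In ordinal addition a term is absorbed by a following term of strictly larger exponent: 3 < 6, so omega^3*5 + omega^6*6 = omega^6*6.
omega raised to a CNF ordinal is a single CNF term: Result = omega^(omega^6*6)

omega^(omega^6*6)


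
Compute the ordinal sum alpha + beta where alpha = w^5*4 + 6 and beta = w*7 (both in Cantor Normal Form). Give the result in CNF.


Ordinal addition (w^5*4 + 6) + w*7:
alpha's leading term has exponent 5 > beta's exponent 1, so it survives.
alpha's tail term has exponent 0 < beta's exponent 1, so it is absorbed by beta.
In ordinal addition, any term followed by a strictly larger-exponent term is absorbed.
Result = w^5*4 + w*7

w^5*4 + w*7


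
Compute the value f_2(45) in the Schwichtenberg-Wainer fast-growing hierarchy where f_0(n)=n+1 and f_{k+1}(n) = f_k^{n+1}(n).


f_2(45) = f_1^46(45)
f_1(m) = 2m + 1.
Iterating: f_1^k(n) = 2^k*(n+1) - 1.
f_2(45) = 2^46*(45+1) - 1 = 70368744177664*46 - 1 = 3236962232172543

3236962232172543


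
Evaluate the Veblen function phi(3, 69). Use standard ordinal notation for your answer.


phi(3, 69):
phi(3, beta) = eta_beta (the beta-th eta number, fixed point of zeta).
phi(3, 69) = eta_69

eta_69


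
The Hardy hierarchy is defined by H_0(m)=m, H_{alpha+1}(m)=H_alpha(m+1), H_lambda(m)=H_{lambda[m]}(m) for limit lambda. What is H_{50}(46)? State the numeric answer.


H_50(46):
For finite ordinals k, H_k(n) = n + k (each successor step adds 1).
H_50(46) = 46 + 50 = 96

96


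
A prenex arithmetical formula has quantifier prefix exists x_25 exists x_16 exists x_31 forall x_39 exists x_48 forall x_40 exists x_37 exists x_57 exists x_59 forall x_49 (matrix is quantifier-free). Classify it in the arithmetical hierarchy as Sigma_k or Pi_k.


Leading quantifier is exists, so the class is Sigma.
Number of quantifier blocks = alternations + 1 = 5 + 1 = 6.
Classification: Sigma_6

Sigma_6


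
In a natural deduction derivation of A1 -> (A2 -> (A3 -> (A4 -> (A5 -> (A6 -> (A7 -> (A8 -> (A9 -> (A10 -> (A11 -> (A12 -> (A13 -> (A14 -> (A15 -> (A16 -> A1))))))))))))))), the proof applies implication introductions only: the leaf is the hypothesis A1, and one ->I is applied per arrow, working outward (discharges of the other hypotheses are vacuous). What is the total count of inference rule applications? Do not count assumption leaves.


The formula has 16 arrows (->); its innermost consequent A1 is one of the antecedents,
so the proof starts from the hypothesis leaf A1 (not a rule application) and closes one arrow per ->I.
Building A1 -> (A2 -> (A3 -> (A4 -> (A5 -> (A6 -> (A7 -> (A8 -> (A9 -> (A10 -> (A11 -> (A12 -> (A13 -> (A14 -> (A15 -> (A16 -> A1))))))))))))))) therefore takes 16 nested implication introductions.
Total inference nodes = 16

16


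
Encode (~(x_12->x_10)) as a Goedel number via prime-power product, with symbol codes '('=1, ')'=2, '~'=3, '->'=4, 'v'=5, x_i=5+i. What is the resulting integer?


Formula: (~(x_12->x_10))
Symbol codes: [1, 3, 1, 17, 4, 15, 2, 2]
Primes: [2, 3, 5, 7, 11, 13, 17, 19]
p_1^1 = 2^1 = 2
p_2^3 = 3^3 = 27
p_3^1 = 5^1 = 5
p_4^17 = 7^17 = 232630513987207
p_5^4 = 11^4 = 14641
p_6^15 = 13^15 = 51185893014090757
p_7^2 = 17^2 = 289
p_8^2 = 19^2 = 361
Product = 4910848250939439803530185878958485316530970

4910848250939439803530185878958485316530970


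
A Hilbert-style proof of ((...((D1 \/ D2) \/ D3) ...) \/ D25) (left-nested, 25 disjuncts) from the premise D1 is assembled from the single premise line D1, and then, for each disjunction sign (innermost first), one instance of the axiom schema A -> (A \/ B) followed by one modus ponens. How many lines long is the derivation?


Building the left-nested 25-ary disjunction from D1:
- 1 premise line (D1)
- 25 disjuncts means 24 disjunction signs; each needs 1 axiom instance + 1 MP = 2 lines: 2 * 24 = 48
Total = 1 + 48 = 49 lines.

49


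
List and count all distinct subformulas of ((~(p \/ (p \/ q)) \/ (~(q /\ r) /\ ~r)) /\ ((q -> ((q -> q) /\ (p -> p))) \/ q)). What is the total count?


Formula: ((~(p \/ (p \/ q)) \/ (~(q /\ r) /\ ~r)) /\ ((q -> ((q -> q) /\ (p -> p))) \/ q))
Subformulas found:
  1. r
  2. q
  3. p
  4. ~r
  5. (q /\ r)
  6. (p -> p)
  7. (q -> q)
  8. (p \/ q)
  9. ~(q /\ r)
  10. (p \/ (p \/ q))
  11. ~(p \/ (p \/ q))
  12. (~(q /\ r) /\ ~r)
  13. ((q -> q) /\ (p -> p))
  14. (q -> ((q -> q) /\ (p -> p)))
  15. ((q -> ((q -> q) /\ (p -> p))) \/ q)
  16. (~(p \/ (p \/ q)) \/ (~(q /\ r) /\ ~r))
  17. ((~(p \/ (p \/ q)) \/ (~(q /\ r) /\ ~r)) /\ ((q -> ((q -> q) /\ (p -> p))) \/ q))
Total distinct subformulas = 17

17


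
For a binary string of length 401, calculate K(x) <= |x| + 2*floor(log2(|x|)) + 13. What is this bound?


floor(log2(401)) = 8
2 * 8 = 16
K(x) <= 401 + 16 + 13 = 430

430


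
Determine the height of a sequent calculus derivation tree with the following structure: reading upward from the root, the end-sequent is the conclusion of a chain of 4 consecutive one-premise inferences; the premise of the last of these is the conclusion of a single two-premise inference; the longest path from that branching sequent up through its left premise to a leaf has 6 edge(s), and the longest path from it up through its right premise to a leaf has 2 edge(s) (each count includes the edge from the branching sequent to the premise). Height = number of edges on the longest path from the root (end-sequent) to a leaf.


Longest path through the left premise: 6 edges (measured from the branching sequent)
Longest path through the right premise: 2 edges
Height of the subtree rooted at the branching sequent: max(6, 2) = 6
The branching sequent sits 4 edges above the root (the chain of one-premise inferences), so height = 6 + 4 = 10

10


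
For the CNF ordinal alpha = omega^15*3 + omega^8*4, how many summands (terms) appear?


CNF: omega^15*3 + omega^8*4
Count the summands separated by '+':
  term 1: omega^15*3
  term 2: omega^8*4
Total terms = 2

2


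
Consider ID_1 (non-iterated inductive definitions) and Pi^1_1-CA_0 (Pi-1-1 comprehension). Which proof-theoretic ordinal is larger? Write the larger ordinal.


Proof-theoretic ordinal of ID_1 (non-iterated inductive definitions): psi_0(epsilon_{Omega+1})
Proof-theoretic ordinal of Pi^1_1-CA_0 (Pi-1-1 comprehension): psi_0(Omega_omega)
Comparing: psi_0(epsilon_{Omega+1}) < psi_0(Omega_omega).
The larger ordinal is psi_0(Omega_omega) (from Pi^1_1-CA_0 (Pi-1-1 comprehension)).

psi_0(Omega_omega)


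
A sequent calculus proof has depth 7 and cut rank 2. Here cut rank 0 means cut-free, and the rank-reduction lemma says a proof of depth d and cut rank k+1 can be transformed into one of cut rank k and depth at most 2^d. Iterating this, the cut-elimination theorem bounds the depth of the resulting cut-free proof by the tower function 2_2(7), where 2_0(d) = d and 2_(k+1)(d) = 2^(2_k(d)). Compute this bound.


Each rank reduction sends depth d to at most 2^d; cut rank r needs r reductions.
2_0(7) = 7
2_1(7) = 2^7 = 128
2_2(7) = 2^128 = 340282366920938463463374607431768211456
Cut-free depth bound = 340282366920938463463374607431768211456

340282366920938463463374607431768211456


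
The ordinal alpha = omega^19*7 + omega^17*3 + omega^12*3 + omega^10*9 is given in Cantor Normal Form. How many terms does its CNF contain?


CNF: omega^19*7 + omega^17*3 + omega^12*3 + omega^10*9
Count the summands separated by '+':
  term 1: omega^19*7
  term 2: omega^17*3
  term 3: omega^12*3
  term 4: omega^10*9
Total terms = 4

4


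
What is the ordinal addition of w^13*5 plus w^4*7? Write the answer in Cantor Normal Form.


Ordinal addition w^13*5 + w^4*7:
Leading exponent of alpha (13) > leading exponent of beta (4).
Since alpha's term has higher exponent than beta's leading term,
the sum is simply alpha followed by beta.
Result = w^13*5 + w^4*7

w^13*5 + w^4*7


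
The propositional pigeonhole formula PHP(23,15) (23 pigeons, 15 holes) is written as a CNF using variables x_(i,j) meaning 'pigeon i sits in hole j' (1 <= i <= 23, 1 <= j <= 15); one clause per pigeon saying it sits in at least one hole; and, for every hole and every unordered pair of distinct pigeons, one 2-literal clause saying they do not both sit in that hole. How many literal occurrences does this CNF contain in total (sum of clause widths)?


PHP(23,15): 23 pigeons, 15 holes, 23*15 = 345 variables.
- pigeon clauses: one per pigeon -> 23 clauses of width 15 -> 345 literals
- hole clauses: 15 holes * C(23,2) = 15 * 253 -> 3795 clauses of width 2 -> 7590 literals
Total literal occurrences = 345 + 7590 = 7935

7935


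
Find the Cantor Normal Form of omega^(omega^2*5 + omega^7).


omega^(omega^2*5 + omega^7):
In ordinal addition a term is absorbed by a following term of strictly larger exponent: 2 < 7, so omega^2*5 + omega^7 = omega^7.
omega raised to a CNF ordinal is a single CNF term: Result = omega^(omega^7)

omega^(omega^7)


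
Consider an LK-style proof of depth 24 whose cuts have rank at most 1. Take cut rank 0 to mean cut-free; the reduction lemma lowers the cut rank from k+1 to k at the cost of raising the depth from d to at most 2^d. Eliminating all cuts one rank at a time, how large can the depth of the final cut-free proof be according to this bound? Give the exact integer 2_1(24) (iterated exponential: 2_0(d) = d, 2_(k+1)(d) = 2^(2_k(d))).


Each rank reduction sends depth d to at most 2^d; cut rank r needs r reductions.
2_0(24) = 24
2_1(24) = 2^24 = 16777216
Cut-free depth bound = 16777216

16777216


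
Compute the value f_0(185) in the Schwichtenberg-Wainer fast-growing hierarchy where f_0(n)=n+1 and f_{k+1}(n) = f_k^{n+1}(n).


f_0(185) = 185 + 1 = 186

186


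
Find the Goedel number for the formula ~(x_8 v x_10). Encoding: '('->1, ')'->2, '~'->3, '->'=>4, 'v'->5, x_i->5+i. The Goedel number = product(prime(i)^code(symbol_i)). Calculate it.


Formula: ~(x_8 v x_10)
Symbol codes: [3, 1, 13, 5, 15, 2]
Primes: [2, 3, 5, 7, 11, 13]
p_1^3 = 2^3 = 8
p_2^1 = 3^1 = 3
p_3^13 = 5^13 = 1220703125
p_4^5 = 7^5 = 16807
p_5^15 = 11^15 = 4177248169415651
p_6^2 = 13^2 = 169
Product = 347606973257500049833974609375000

347606973257500049833974609375000


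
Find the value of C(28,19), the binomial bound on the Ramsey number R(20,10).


R(20,10) <= C(20+10-2, 20-1) = C(28, 19)
C(28, 19) = 28! / (19! * 9!)
= 6906900

6906900


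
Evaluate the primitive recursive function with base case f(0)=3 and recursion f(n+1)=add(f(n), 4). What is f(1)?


f(0) = 3
f(1) = add(f(0), 4) = add(3, 4) = 7


7


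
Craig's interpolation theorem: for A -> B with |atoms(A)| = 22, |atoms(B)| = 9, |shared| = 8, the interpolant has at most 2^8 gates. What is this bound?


Shared atoms = 8
Craig interpolant size bound = 2^8
= 256

256


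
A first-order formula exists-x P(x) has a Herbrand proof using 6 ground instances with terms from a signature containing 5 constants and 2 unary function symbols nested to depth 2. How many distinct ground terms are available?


Herbrand terms by depth:
Depth 0: 5 constants
Depth 1: 10 new terms (running total: 15)
Depth 2: 20 new terms (running total: 35)
Total distinct ground terms = 35

35


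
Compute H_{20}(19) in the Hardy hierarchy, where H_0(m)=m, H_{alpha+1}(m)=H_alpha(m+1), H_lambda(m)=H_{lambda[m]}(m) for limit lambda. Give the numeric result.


H_20(19):
For finite ordinals k, H_k(n) = n + k (each successor step adds 1).
H_20(19) = 19 + 20 = 39

39


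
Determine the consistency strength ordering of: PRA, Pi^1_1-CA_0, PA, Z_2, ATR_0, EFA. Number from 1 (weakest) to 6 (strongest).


Ordering by consistency strength:
1. EFA
2. PRA
3. PA
4. ATR_0
5. Pi^1_1-CA_0
6. Z_2


PRA=2, Pi^1_1-CA_0=5, PA=3, Z_2=6, ATR_0=4, EFA=1


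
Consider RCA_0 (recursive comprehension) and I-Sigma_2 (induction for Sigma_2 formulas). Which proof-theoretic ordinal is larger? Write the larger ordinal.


Proof-theoretic ordinal of RCA_0 (recursive comprehension): omega^omega
Proof-theoretic ordinal of I-Sigma_2 (induction for Sigma_2 formulas): omega^(omega^omega)
Comparing: omega^omega < omega^(omega^omega).
The larger ordinal is omega^(omega^omega) (from I-Sigma_2 (induction for Sigma_2 formulas)).

omega^(omega^omega)


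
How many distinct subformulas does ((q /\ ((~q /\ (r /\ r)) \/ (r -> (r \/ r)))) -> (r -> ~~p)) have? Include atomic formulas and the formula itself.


Formula: ((q /\ ((~q /\ (r /\ r)) \/ (r -> (r \/ r)))) -> (r -> ~~p))
Subformulas found:
  1. q
  2. r
  3. p
  4. ~p
  5. ~q
  6. ~~p
  7. (r \/ r)
  8. (r /\ r)
  9. (r -> ~~p)
  10. (r -> (r \/ r))
  11. (~q /\ (r /\ r))
  12. ((~q /\ (r /\ r)) \/ (r -> (r \/ r)))
  13. (q /\ ((~q /\ (r /\ r)) \/ (r -> (r \/ r))))
  14. ((q /\ ((~q /\ (r /\ r)) \/ (r -> (r \/ r)))) -> (r -> ~~p))
Total distinct subformulas = 14

14


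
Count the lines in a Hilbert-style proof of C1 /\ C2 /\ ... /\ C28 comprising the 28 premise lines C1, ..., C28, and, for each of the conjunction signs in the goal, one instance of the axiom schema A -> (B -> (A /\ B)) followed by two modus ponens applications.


Conjoining 28 premises:
- 28 premise lines
- the goal has 27 conjunction signs; each costs 1 axiom instance + 2 MP = 3 lines: 3 * 27 = 81
Total = 28 + 81 = 109 lines.

109


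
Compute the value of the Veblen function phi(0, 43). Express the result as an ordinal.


phi(0, 43):
phi(0, beta) = omega^beta by definition.
phi(0, 43) = omega^43

omega^43


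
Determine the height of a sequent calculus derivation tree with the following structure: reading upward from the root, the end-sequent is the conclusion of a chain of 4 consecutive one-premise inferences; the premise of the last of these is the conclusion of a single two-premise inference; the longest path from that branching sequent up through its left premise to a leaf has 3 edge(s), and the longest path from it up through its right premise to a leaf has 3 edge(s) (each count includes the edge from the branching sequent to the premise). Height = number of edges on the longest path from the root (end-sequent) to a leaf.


Longest path through the left premise: 3 edges (measured from the branching sequent)
Longest path through the right premise: 3 edges
Height of the subtree rooted at the branching sequent: max(3, 3) = 3
The branching sequent sits 4 edges above the root (the chain of one-premise inferences), so height = 3 + 4 = 7

7


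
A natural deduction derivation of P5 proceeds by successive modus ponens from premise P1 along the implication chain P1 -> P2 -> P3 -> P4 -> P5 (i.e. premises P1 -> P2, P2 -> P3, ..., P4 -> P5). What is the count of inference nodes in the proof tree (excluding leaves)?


We have a chain: P1 -> P2 -> P3 -> P4 -> P5.
Each modus ponens application produces the next variable.
The chain has 5 propositions, so 5-1 = 4 modus ponens steps.
Total inference nodes = 4

4


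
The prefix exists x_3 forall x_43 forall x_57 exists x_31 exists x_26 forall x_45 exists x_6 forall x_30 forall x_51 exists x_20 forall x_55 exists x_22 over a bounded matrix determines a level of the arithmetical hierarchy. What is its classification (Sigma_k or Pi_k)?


Leading quantifier is exists, so the class is Sigma.
Number of quantifier blocks = alternations + 1 = 8 + 1 = 9.
Classification: Sigma_9

Sigma_9


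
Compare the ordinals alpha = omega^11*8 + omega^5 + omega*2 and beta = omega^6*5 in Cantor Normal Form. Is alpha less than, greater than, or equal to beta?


Compare term by term from highest exponent:
alpha = omega^11*8 + omega^5 + omega*2
beta = omega^6*5
Term 1: alpha has omega^11*8, beta has omega^6*5
Term 2: alpha has omega^5*1, beta has omega^0*0
Term 3: alpha has omega^1*2, beta has omega^0*0
Result: alpha > beta

alpha > beta


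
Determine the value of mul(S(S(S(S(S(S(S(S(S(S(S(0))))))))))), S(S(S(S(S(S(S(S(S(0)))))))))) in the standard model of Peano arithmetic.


mul(S^11(0), S^9(0)):
S^11(0) = 11
S^9(0) = 9
11 * 9 = 99

99


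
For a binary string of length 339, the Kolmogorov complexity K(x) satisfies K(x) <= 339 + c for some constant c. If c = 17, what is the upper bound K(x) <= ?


K(x) <= |x| + c = 339 + 17 = 356

356


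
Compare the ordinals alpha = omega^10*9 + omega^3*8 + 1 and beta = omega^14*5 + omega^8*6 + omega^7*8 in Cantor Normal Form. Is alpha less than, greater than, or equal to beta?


Compare term by term from highest exponent:
alpha = omega^10*9 + omega^3*8 + 1
beta = omega^14*5 + omega^8*6 + omega^7*8
Term 1: alpha has omega^10*9, beta has omega^14*5
Term 2: alpha has omega^3*8, beta has omega^8*6
Term 3: alpha has omega^0*1, beta has omega^7*8
Result: alpha < beta

alpha < beta


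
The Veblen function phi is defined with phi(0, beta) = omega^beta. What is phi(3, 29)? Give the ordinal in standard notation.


phi(3, 29):
phi(3, beta) = eta_beta (the beta-th eta number, fixed point of zeta).
phi(3, 29) = eta_29

eta_29


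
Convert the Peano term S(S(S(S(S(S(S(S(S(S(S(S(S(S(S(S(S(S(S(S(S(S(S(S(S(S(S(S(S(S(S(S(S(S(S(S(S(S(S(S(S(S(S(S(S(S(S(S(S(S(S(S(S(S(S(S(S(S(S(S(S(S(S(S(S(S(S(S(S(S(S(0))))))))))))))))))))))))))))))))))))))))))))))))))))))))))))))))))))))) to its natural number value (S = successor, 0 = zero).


Counting successors applied to 0:
71 applications of S to 0 = 71

71


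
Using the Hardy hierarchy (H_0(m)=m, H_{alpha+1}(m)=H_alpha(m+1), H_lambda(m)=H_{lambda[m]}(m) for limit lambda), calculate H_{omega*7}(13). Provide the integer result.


H_{omega*7}(13):
For the Hardy hierarchy, H_{omega*k}(n) = 2^k * n.
2^7 = 128.
128 * 13 = 1664

1664


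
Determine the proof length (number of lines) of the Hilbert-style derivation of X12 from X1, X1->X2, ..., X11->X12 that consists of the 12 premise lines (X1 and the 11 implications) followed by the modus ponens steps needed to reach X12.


We have 12 premise lines: X1 and 11 implications.
Each implication is detached once by MP, giving 11 MP lines.
12 premise lines + 11 MP lines = 23 total lines.

23


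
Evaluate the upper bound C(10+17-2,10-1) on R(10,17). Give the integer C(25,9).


R(10,17) <= C(10+17-2, 10-1) = C(25, 9)
C(25, 9) = 25! / (9! * 16!)
= 2042975

2042975


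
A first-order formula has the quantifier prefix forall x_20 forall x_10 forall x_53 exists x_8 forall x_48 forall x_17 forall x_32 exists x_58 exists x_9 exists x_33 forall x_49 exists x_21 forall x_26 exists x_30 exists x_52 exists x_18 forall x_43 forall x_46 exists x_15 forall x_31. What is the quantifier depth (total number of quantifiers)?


Quantifier prefix has 20 quantifier symbols.
Quantifier depth = 20

20


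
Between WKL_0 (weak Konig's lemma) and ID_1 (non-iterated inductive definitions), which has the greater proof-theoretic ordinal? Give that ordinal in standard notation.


Proof-theoretic ordinal of WKL_0 (weak Konig's lemma): omega^omega
Proof-theoretic ordinal of ID_1 (non-iterated inductive definitions): psi_0(epsilon_{Omega+1})
Comparing: omega^omega < psi_0(epsilon_{Omega+1}).
The larger ordinal is psi_0(epsilon_{Omega+1}) (from ID_1 (non-iterated inductive definitions)).

psi_0(epsilon_{Omega+1})


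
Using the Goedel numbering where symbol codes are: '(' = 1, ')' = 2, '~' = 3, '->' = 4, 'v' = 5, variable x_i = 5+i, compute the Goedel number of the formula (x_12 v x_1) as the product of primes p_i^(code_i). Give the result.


Formula: (x_12 v x_1)
Symbol codes: [1, 17, 5, 6, 2]
Primes: [2, 3, 5, 7, 11]
p_1^1 = 2^1 = 2
p_2^17 = 3^17 = 129140163
p_3^5 = 5^5 = 3125
p_4^6 = 7^6 = 117649
p_5^2 = 11^2 = 121
Product = 11489865846570168750

11489865846570168750


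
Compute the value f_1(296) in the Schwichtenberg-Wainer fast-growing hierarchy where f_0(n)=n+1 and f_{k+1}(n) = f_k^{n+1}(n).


f_1(296) = f_0^297(296)
f_0 adds 1 each time, applied 297 times.
f_1(296) = 296 + 297 = 593

593


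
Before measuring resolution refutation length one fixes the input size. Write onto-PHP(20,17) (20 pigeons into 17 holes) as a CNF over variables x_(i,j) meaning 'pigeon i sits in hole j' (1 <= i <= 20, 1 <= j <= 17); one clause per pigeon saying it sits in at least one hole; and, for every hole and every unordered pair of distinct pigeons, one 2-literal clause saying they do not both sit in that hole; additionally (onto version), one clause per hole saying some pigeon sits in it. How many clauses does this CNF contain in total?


onto-PHP(20,17): 20 pigeons, 17 holes, 20*17 = 340 variables.
- pigeon clauses: one per pigeon -> 20 clauses
- hole clauses: 17 holes * C(20,2) = 17 * 190 -> 3230 clauses
- onto clauses: one per hole -> 17 clauses
Total clauses = 20 + 3230 + 17 = 3267

3267


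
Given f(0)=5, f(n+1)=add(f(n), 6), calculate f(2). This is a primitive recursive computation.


f(0) = 5
f(1) = add(f(0), 6) = add(5, 6) = 11
f(2) = add(f(1), 6) = add(11, 6) = 17


17


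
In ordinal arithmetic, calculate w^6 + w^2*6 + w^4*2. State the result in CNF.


Ordinal addition (w^6 + w^2*6) + w^4*2:
alpha's leading term has exponent 6 > beta's exponent 4, so it survives.
alpha's tail term has exponent 2 < beta's exponent 4, so it is absorbed by beta.
In ordinal addition, any term followed by a strictly larger-exponent term is absorbed.
Result = w^6 + w^4*2

w^6 + w^4*2


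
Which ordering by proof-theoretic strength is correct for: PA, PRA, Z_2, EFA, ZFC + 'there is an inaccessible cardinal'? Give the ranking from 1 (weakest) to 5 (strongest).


Ordering by consistency strength:
1. EFA
2. PRA
3. PA
4. Z_2
5. ZFC + 'there is an inaccessible cardinal'


PA=3, PRA=2, Z_2=4, EFA=1, ZFC + 'there is an inaccessible cardinal'=5


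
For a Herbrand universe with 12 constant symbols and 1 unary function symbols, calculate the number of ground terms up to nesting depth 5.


Herbrand terms by depth:
Depth 0: 12 constants
Depth 1: 12 new terms (running total: 24)
Depth 2: 12 new terms (running total: 36)
Depth 3: 12 new terms (running total: 48)
Depth 4: 12 new terms (running total: 60)
Depth 5: 12 new terms (running total: 72)
Total distinct ground terms = 72

72


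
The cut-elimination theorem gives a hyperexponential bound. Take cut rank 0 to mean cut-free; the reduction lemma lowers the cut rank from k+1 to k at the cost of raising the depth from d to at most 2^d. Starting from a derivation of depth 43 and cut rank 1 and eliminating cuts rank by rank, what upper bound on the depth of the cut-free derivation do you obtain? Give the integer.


Each rank reduction sends depth d to at most 2^d; cut rank r needs r reductions.
2_0(43) = 43
2_1(43) = 2^43 = 8796093022208
Cut-free depth bound = 8796093022208

8796093022208


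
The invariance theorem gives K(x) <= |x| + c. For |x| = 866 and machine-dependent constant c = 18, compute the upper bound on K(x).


K(x) <= |x| + c = 866 + 18 = 884

884


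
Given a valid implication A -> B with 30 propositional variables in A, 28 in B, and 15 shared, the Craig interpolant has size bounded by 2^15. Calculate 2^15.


Shared atoms = 15
Craig interpolant size bound = 2^15
= 32768

32768


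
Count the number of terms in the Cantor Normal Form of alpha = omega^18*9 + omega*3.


CNF: omega^18*9 + omega*3
Count the summands separated by '+':
  term 1: omega^18*9
  term 2: omega*3
Total terms = 2

2
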